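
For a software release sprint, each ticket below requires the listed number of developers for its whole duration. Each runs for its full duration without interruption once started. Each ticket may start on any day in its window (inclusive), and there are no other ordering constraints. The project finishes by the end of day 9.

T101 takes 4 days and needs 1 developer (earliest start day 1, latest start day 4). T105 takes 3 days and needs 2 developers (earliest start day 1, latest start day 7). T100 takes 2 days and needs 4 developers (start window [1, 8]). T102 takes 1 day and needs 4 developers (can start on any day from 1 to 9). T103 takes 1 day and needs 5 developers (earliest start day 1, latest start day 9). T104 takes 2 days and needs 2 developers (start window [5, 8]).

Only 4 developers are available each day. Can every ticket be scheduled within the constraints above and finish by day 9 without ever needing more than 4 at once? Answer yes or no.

no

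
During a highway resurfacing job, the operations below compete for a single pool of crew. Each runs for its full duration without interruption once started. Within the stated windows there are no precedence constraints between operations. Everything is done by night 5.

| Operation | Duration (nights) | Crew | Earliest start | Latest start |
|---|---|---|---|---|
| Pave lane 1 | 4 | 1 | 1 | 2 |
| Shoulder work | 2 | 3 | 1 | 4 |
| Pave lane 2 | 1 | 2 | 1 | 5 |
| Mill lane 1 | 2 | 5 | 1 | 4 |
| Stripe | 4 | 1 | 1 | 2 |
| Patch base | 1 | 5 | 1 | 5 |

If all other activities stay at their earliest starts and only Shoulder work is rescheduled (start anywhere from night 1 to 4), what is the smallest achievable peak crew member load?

Shoulder work@1: n1:17  n2:10  n3:2  n4:2  n5:0 → peak 17
Shoulder work@2: n1:14  n2:10  n3:5  n4:2  n5:0 → peak 14
Shoulder work@3: n1:14  n2:7  n3:5  n4:5  n5:0 → peak 14
Shoulder work@4: n1:14  n2:7  n3:2  n4:5  n5:3 → peak 14
Best is Shoulder work@2, peak 14.

14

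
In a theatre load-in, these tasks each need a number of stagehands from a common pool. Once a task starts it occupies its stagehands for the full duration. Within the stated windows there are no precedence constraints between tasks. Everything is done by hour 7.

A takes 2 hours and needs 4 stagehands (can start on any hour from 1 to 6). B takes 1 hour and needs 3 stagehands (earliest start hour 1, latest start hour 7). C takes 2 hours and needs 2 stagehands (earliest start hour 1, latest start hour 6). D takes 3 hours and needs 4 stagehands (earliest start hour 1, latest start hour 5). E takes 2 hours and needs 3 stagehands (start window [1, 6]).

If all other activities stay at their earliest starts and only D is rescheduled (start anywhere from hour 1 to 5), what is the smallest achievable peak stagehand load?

D@1: h1:16  h2:13  h3:4  h4:0  h5:0  h6:0  h7:0 → peak 16
D@2: h1:12  h2:13  h3:4  h4:4  h5:0  h6:0  h7:0 → peak 13
D@3: h1:12  h2:9  h3:4  h4:4  h5:4  h6:0  h7:0 → peak 12
D@4: h1:12  h2:9  h3:0  h4:4  h5:4  h6:4  h7:0 → peak 12
D@5: h1:12  h2:9  h3:0  h4:0  h5:4  h6:4  h7:4 → peak 12
Best is D@3, peak 12.

12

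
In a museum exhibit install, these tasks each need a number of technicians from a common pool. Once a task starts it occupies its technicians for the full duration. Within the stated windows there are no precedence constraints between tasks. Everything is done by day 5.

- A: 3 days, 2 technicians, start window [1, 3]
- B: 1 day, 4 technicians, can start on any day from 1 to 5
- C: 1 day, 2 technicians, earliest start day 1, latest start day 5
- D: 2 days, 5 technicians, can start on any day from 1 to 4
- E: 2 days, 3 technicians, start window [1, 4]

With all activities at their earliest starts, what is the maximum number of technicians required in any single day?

Early-start schedule: A@1, B@1, C@1, D@1, E@1.
Load per day: day 1: 16, day 2: 10, day 3: 2, day 4: 0, day 5: 0.
Peak is 16.

16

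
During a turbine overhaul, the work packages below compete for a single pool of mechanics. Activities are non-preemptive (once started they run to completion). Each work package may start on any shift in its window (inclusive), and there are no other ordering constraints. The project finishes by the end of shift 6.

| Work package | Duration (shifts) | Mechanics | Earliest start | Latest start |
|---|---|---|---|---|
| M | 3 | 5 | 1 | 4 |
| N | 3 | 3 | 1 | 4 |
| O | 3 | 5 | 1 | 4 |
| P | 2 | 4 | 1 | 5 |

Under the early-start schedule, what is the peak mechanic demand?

Early-start schedule: M@1, N@1, O@1, P@1.
Load per shift: shift 1: 17, shift 2: 17, shift 3: 13, shift 4: 0, shift 5: 0, shift 6: 0.
Peak is 17.

17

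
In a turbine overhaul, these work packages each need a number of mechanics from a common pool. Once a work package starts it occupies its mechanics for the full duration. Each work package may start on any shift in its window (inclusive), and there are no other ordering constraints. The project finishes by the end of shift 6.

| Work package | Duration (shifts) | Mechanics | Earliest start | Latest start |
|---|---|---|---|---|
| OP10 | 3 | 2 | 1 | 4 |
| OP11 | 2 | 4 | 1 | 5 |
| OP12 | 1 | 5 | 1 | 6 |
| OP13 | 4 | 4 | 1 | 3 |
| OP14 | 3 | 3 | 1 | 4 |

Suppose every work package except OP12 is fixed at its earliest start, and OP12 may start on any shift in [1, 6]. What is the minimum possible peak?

13

OP12@1: s1:18  s2:13  s3:9  s4:4  s5:0  s6:0 → peak 18
OP12@2: s1:13  s2:18  s3:9  s4:4  s5:0  s6:0 → peak 18
OP12@3: s1:13  s2:13  s3:14  s4:4  s5:0  s6:0 → peak 14
OP12@4: s1:13  s2:13  s3:9  s4:9  s5:0  s6:0 → peak 13
OP12@5: s1:13  s2:13  s3:9  s4:4  s5:5  s6:0 → peak 13
OP12@6: s1:13  s2:13  s3:9  s4:4  s5:0  s6:5 → peak 13
Best is OP12@4, peak 13.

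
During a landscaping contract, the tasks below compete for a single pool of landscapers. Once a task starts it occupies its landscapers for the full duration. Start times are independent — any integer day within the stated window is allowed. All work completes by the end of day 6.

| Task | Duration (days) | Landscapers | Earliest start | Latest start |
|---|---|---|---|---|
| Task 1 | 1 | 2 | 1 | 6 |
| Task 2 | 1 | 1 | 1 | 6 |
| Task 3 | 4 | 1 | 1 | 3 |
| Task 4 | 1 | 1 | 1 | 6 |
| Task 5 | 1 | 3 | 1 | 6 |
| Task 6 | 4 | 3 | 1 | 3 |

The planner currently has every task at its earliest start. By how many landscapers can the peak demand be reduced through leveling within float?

7

Early-start peak: d1:11  d2:4  d3:4  d4:4  d5:0  d6:0 ⇒ 11.
Leveled (Task 1@1, Task 2@1, Task 3@1, Task 4@5, Task 5@2, Task 6@3): d1:4  d2:4  d3:4  d4:4  d5:4  d6:3 ⇒ 4.
Reduction 11 − 4 = 7.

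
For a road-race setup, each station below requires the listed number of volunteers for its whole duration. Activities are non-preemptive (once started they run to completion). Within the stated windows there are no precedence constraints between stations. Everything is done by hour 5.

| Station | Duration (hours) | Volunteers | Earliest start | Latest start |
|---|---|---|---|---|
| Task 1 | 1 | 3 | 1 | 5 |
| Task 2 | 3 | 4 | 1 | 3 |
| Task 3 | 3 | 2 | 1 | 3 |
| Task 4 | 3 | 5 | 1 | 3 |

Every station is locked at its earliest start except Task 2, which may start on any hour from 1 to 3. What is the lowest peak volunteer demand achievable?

11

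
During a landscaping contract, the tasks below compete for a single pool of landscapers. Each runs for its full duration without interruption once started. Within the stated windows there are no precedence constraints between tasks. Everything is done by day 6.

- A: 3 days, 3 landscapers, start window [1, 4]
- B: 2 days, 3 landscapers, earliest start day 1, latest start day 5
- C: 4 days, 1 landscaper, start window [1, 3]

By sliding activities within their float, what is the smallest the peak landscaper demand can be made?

Early-start (A@1, B@1, C@1) gives peak 7: d1:7  d2:7  d3:4  d4:1  d5:0  d6:0.
Shift B→4.
Schedule A@1, B@4, C@1: d1:4  d2:4  d3:4  d4:4  d5:3  d6:0 — peak 4.
Total landscaper-days = 19 over 6 days ⇒ peak ≥ ⌈19/6⌉ = 4, so 4 is optimal.

4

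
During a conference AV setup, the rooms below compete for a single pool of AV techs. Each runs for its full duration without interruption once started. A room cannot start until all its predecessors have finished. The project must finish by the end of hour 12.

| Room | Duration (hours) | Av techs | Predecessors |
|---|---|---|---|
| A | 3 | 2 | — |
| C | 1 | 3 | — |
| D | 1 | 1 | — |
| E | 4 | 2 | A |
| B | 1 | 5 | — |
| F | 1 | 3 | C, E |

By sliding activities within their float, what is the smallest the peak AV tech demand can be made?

Early-start (A@1, C@1, D@1, E@4, B@1, F@8) gives peak 11: h1:11  h2:2  h3:2  h4:2  h5:2  h6:2  h7:2  h8:3  h9:0  h10:0  h11:0  h12:0.
Shift D→2, B→8, F→9.
Schedule A@1, C@1, D@2, E@4, B@8, F@9: h1:5  h2:3  h3:2  h4:2  h5:2  h6:2  h7:2  h8:5  h9:3  h10:0  h11:0  h12:0 — peak 5.

5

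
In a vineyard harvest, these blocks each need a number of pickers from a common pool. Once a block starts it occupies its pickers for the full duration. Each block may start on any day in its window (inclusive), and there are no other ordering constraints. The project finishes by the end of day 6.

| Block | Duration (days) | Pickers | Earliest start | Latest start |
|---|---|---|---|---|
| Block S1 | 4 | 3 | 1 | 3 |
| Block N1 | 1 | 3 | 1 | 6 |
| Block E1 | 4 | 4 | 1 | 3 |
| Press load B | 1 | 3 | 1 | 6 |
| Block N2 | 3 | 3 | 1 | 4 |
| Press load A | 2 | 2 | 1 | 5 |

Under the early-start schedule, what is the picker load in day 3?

10

At early start, day 3 has: Block S1, Block E1, Block N2.
Demand: 3 + 4 + 3 = 10.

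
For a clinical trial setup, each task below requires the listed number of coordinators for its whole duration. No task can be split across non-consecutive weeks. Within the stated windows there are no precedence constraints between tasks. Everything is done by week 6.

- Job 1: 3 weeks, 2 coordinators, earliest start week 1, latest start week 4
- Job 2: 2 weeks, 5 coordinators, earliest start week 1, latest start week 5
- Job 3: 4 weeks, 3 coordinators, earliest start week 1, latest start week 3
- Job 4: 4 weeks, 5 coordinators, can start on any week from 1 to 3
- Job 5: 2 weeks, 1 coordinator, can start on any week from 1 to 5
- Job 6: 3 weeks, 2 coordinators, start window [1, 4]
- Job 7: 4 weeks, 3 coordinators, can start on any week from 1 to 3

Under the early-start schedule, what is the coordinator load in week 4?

11

At early start, week 4 has: Job 3, Job 4, Job 7.
Demand: 3 + 5 + 3 = 11.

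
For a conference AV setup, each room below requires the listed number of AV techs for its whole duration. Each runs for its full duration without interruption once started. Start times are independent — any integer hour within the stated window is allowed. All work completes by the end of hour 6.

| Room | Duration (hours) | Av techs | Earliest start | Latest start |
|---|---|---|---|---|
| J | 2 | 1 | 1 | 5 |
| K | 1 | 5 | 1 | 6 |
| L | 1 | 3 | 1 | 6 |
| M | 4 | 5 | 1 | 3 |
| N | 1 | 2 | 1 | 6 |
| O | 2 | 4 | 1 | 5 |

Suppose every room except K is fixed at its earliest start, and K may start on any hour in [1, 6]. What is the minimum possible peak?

15

K@1: h1:20  h2:10  h3:5  h4:5  h5:0  h6:0 → peak 20
K@2: h1:15  h2:15  h3:5  h4:5  h5:0  h6:0 → peak 15
K@3: h1:15  h2:10  h3:10  h4:5  h5:0  h6:0 → peak 15
K@4: h1:15  h2:10  h3:5  h4:10  h5:0  h6:0 → peak 15
K@5: h1:15  h2:10  h3:5  h4:5  h5:5  h6:0 → peak 15
K@6: h1:15  h2:10  h3:5  h4:5  h5:0  h6:5 → peak 15
Best is K@2, peak 15.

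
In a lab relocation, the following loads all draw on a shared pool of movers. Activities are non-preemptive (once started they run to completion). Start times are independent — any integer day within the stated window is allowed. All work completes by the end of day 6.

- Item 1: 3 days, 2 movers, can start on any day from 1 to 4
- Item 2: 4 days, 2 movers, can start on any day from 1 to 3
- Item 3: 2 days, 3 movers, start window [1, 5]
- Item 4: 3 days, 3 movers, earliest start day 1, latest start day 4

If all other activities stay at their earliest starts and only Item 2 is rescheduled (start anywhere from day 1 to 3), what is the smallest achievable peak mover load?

Item 2@1: d1:10  d2:10  d3:7  d4:2  d5:0  d6:0 → peak 10
Item 2@2: d1:8  d2:10  d3:7  d4:2  d5:2  d6:0 → peak 10
Item 2@3: d1:8  d2:8  d3:7  d4:2  d5:2  d6:2 → peak 8
Best is Item 2@3, peak 8.

8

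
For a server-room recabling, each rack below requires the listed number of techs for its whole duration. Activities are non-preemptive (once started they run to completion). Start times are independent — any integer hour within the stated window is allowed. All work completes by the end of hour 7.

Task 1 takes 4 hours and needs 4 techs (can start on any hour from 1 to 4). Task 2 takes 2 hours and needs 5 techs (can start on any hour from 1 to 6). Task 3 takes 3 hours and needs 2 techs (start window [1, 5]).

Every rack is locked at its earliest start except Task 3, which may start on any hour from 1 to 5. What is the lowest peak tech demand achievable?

Task 3@1: h1:11  h2:11  h3:6  h4:4  h5:0  h6:0  h7:0 → peak 11
Task 3@2: h1:9  h2:11  h3:6  h4:6  h5:0  h6:0  h7:0 → peak 11
Task 3@3: h1:9  h2:9  h3:6  h4:6  h5:2  h6:0  h7:0 → peak 9
Task 3@4: h1:9  h2:9  h3:4  h4:6  h5:2  h6:2  h7:0 → peak 9
Task 3@5: h1:9  h2:9  h3:4  h4:4  h5:2  h6:2  h7:2 → peak 9
Best is Task 3@3, peak 9.

9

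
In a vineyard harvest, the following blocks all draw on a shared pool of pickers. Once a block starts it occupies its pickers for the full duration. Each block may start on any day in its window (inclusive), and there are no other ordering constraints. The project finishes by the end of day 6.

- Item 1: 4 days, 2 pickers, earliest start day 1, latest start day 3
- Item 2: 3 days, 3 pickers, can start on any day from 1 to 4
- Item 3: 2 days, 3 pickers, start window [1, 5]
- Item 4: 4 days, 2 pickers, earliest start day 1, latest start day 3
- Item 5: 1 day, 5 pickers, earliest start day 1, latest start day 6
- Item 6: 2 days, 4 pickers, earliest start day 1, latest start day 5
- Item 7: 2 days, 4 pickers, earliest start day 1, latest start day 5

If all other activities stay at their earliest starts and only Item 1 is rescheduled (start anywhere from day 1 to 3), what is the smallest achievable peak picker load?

21

Item 1@1: d1:23  d2:18  d3:7  d4:4  d5:0  d6:0 → peak 23
Item 1@2: d1:21  d2:18  d3:7  d4:4  d5:2  d6:0 → peak 21
Item 1@3: d1:21  d2:16  d3:7  d4:4  d5:2  d6:2 → peak 21
Best is Item 1@2, peak 21.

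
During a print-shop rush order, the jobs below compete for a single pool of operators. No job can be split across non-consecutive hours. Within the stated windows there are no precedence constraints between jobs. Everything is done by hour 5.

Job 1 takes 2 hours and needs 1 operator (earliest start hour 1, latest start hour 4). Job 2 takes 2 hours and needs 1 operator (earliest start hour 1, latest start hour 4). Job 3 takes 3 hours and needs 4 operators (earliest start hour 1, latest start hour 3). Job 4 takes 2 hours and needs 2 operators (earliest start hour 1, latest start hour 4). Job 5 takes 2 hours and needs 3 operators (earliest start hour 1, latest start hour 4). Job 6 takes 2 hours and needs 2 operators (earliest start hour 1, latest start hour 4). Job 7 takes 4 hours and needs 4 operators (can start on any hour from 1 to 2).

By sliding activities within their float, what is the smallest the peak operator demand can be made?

11

Early-start (Job 1@1, Job 2@1, Job 3@1, Job 4@1, Job 5@1, Job 6@1, Job 7@1) gives peak 17: h1:17  h2:17  h3:8  h4:4  h5:0.
Shift Job 4→3, Job 5→4, Job 6→4.
Schedule Job 1@1, Job 2@1, Job 3@1, Job 4@3, Job 5@4, Job 6@4, Job 7@1: h1:10  h2:10  h3:10  h4:11  h5:5 — peak 11.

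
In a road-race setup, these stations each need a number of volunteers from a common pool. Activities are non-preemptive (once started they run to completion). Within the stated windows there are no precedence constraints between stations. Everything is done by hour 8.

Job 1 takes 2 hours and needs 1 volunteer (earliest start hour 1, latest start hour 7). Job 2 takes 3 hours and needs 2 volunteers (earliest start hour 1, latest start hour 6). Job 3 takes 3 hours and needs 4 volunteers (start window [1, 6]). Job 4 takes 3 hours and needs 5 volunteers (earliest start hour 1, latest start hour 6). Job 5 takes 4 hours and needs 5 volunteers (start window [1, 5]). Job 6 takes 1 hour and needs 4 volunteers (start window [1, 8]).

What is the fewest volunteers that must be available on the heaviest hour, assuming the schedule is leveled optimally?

9

Early-start (Job 1@1, Job 2@1, Job 3@1, Job 4@1, Job 5@1, Job 6@1) gives peak 21: h1:21  h2:17  h3:16  h4:5  h5:0  h6:0  h7:0  h8:0.
Shift Job 3→4, Job 5→4, Job 6→7.
Schedule Job 1@1, Job 2@1, Job 3@4, Job 4@1, Job 5@4, Job 6@7: h1:8  h2:8  h3:7  h4:9  h5:9  h6:9  h7:9  h8:0 — peak 9.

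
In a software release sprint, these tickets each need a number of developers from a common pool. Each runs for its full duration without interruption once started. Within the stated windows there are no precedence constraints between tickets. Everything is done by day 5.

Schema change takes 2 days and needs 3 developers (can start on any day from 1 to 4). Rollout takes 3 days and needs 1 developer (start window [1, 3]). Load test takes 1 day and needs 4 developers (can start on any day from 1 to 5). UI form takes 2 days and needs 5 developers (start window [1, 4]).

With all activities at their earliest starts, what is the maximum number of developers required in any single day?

13

Early-start schedule: Schema change@1, Rollout@1, Load test@1, UI form@1.
Load per day: day 1: 13, day 2: 9, day 3: 1, day 4: 0, day 5: 0.
Peak is 13.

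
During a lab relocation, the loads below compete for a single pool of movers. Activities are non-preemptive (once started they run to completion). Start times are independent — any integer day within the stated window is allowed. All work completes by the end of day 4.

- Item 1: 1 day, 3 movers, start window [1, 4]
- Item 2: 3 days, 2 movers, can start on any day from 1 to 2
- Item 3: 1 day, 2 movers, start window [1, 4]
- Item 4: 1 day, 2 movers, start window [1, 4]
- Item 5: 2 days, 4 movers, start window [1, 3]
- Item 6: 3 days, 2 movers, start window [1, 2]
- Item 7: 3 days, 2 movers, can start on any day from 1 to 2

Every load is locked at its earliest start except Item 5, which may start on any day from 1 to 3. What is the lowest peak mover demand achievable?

13

Item 5@1: d1:17  d2:10  d3:6  d4:0 → peak 17
Item 5@2: d1:13  d2:10  d3:10  d4:0 → peak 13
Item 5@3: d1:13  d2:6  d3:10  d4:4 → peak 13
Best is Item 5@2, peak 13.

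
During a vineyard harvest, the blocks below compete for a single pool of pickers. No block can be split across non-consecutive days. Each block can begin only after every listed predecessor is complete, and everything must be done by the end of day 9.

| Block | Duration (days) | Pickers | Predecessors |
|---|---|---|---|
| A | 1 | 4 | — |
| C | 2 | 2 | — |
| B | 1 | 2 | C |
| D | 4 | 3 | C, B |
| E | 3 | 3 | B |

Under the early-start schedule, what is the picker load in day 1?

At early start, day 1 has: A, C.
Demand: 4 + 2 = 6.

6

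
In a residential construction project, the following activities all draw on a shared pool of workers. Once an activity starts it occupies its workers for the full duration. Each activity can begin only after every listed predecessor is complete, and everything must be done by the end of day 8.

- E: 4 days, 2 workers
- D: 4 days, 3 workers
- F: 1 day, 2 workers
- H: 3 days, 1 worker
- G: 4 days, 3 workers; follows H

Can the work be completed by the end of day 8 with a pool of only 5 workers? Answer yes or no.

Schedule E@4, D@1, F@8, H@1, G@5: d1:4  d2:4  d3:4  d4:5  d5:5  d6:5  d7:5  d8:5 — peak 5 ≤ 5.

yes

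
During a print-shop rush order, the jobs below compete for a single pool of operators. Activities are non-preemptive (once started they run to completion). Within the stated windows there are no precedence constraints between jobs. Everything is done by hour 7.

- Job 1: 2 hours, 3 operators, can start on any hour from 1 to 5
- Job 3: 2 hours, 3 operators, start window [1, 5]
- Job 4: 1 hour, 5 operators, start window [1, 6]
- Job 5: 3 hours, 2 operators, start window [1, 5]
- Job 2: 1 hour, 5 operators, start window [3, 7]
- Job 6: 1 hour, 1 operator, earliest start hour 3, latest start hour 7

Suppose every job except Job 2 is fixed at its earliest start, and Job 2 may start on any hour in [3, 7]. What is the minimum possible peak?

Job 2@3: h1:13  h2:8  h3:8  h4:0  h5:0  h6:0  h7:0 → peak 13
Job 2@4: h1:13  h2:8  h3:3  h4:5  h5:0  h6:0  h7:0 → peak 13
Job 2@5: h1:13  h2:8  h3:3  h4:0  h5:5  h6:0  h7:0 → peak 13
Job 2@6: h1:13  h2:8  h3:3  h4:0  h5:0  h6:5  h7:0 → peak 13
Job 2@7: h1:13  h2:8  h3:3  h4:0  h5:0  h6:0  h7:5 → peak 13
Best is Job 2@3, peak 13.

13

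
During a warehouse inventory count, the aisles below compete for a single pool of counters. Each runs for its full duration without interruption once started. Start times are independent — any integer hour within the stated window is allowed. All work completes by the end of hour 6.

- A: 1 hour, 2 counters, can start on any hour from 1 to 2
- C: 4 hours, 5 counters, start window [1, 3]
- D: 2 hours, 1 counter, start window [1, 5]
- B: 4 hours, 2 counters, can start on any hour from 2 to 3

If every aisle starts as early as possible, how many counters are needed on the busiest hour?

8

Early-start schedule: A@1, C@1, D@1, B@2.
Load per hour: hour 1: 8, hour 2: 8, hour 3: 7, hour 4: 7, hour 5: 2, hour 6: 0.
Peak is 8.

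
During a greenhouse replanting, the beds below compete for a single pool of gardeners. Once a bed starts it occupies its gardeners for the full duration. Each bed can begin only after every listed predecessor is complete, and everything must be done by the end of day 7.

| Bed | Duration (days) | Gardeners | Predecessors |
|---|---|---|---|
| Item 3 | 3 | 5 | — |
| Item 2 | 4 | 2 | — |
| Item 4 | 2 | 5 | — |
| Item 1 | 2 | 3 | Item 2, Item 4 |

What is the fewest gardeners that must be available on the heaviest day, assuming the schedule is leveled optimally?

Early-start (Item 3@1, Item 2@1, Item 4@1, Item 1@5) gives peak 12: d1:12  d2:12  d3:7  d4:2  d5:3  d6:3  d7:0.
Shift Item 4→4, Item 1→6.
Schedule Item 3@1, Item 2@1, Item 4@4, Item 1@6: d1:7  d2:7  d3:7  d4:7  d5:5  d6:3  d7:3 — peak 7.

7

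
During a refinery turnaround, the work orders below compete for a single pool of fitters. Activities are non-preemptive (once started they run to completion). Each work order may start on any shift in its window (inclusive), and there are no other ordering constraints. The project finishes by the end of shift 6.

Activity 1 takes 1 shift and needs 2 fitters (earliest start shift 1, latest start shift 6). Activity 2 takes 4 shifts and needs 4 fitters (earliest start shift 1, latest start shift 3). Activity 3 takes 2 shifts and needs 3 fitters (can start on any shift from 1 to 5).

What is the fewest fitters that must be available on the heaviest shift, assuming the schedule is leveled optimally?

Early-start (Activity 1@1, Activity 2@1, Activity 3@1) gives peak 9: s1:9  s2:7  s3:4  s4:4  s5:0  s6:0.
Shift Activity 2→3.
Schedule Activity 1@1, Activity 2@3, Activity 3@1: s1:5  s2:3  s3:4  s4:4  s5:4  s6:4 — peak 5.

5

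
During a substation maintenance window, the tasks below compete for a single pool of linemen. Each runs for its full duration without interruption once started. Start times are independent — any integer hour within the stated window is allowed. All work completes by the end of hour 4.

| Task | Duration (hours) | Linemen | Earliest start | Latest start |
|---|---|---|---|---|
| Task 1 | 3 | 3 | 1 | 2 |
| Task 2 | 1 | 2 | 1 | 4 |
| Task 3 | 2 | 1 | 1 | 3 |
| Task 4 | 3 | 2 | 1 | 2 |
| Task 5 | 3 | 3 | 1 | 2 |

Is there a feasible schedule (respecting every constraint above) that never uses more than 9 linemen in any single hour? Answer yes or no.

yes

Schedule Task 1@1, Task 2@1, Task 3@1, Task 4@1, Task 5@2: h1:8  h2:9  h3:8  h4:3 — peak 9 ≤ 9.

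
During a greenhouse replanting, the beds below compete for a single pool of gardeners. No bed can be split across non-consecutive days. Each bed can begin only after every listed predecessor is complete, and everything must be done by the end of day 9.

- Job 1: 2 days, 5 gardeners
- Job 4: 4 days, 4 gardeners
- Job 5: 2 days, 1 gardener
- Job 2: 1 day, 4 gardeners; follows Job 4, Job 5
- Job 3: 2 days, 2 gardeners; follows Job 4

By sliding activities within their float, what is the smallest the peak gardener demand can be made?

Early-start (Job 1@1, Job 4@1, Job 5@1, Job 2@5, Job 3@5) gives peak 10: d1:10  d2:10  d3:4  d4:4  d5:6  d6:2  d7:0  d8:0  d9:0.
Shift Job 4→3, Job 5→3, Job 2→7, Job 3→8.
Schedule Job 1@1, Job 4@3, Job 5@3, Job 2@7, Job 3@8: d1:5  d2:5  d3:5  d4:5  d5:4  d6:4  d7:4  d8:2  d9:2 — peak 5.

5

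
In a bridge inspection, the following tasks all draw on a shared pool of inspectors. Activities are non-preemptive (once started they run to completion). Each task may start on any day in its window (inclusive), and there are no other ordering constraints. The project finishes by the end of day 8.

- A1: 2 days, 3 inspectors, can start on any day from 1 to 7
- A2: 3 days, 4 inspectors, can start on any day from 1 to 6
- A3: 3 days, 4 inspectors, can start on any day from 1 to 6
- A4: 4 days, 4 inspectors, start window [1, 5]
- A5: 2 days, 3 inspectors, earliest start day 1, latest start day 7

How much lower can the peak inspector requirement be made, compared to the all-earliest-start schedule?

Early-start peak: d1:18  d2:18  d3:12  d4:4  d5:0  d6:0  d7:0  d8:0 ⇒ 18.
Leveled (A1@1, A2@1, A3@3, A4@4, A5@6): d1:7  d2:7  d3:8  d4:8  d5:8  d6:7  d7:7  d8:0 ⇒ 8.
Reduction 18 − 8 = 10.

10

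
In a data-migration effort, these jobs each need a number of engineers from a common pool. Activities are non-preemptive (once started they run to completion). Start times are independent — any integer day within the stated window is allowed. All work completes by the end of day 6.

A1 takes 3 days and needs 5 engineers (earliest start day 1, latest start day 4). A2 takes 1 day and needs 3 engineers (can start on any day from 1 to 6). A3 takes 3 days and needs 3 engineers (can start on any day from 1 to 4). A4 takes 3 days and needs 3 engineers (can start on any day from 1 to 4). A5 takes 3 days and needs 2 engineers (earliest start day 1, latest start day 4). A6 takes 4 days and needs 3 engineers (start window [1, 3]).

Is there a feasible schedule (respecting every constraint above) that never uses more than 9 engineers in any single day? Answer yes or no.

The minimum achievable peak is 10; 9 < 10, so no feasible schedule stays within the cap.

no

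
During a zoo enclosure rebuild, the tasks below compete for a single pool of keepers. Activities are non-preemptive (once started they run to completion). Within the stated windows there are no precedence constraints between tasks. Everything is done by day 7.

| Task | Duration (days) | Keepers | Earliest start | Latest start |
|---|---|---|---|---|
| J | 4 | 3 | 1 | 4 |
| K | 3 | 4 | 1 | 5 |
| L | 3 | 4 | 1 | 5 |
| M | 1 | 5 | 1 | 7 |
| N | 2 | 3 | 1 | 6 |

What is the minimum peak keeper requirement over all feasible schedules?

7

Early-start (J@1, K@1, L@1, M@1, N@1) gives peak 19: d1:19  d2:14  d3:11  d4:3  d5:0  d6:0  d7:0.
Shift L→4, M→7, N→5.
Schedule J@1, K@1, L@4, M@7, N@5: d1:7  d2:7  d3:7  d4:7  d5:7  d6:7  d7:5 — peak 7.
Total keeper-days = 47 over 7 days ⇒ peak ≥ ⌈47/7⌉ = 7, so 7 is optimal.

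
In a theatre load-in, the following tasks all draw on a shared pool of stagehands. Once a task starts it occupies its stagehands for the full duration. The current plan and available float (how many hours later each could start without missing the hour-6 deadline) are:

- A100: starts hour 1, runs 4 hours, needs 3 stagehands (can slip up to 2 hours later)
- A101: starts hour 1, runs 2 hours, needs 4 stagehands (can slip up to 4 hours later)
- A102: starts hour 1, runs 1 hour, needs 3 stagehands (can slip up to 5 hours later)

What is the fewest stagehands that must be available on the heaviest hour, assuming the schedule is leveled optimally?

6

Early-start (A100@1, A101@1, A102@1) gives peak 10: h1:10  h2:7  h3:3  h4:3  h5:0  h6:0.
Shift A101→5.
Schedule A100@1, A101@5, A102@1: h1:6  h2:3  h3:3  h4:3  h5:4  h6:4 — peak 6.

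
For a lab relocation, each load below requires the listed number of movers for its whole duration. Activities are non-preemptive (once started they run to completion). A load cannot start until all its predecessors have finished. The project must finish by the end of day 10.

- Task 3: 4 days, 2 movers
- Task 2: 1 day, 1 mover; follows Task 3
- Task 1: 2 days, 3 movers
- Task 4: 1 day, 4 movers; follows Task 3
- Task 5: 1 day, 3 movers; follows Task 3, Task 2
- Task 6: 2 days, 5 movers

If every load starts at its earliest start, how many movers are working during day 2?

At early start, day 2 has: Task 3, Task 1, Task 6.
Demand: 2 + 3 + 5 = 10.

10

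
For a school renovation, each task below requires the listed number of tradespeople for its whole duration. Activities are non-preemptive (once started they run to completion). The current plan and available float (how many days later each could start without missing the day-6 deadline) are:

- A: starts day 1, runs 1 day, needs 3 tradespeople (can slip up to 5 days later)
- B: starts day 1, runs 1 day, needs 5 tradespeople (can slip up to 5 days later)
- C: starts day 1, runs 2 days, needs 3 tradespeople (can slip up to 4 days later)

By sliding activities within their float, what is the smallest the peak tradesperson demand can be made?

5

Early-start (A@1, B@1, C@1) gives peak 11: d1:11  d2:3  d3:0  d4:0  d5:0  d6:0.
Shift B→2, C→3.
Schedule A@1, B@2, C@3: d1:3  d2:5  d3:3  d4:3  d5:0  d6:0 — peak 5.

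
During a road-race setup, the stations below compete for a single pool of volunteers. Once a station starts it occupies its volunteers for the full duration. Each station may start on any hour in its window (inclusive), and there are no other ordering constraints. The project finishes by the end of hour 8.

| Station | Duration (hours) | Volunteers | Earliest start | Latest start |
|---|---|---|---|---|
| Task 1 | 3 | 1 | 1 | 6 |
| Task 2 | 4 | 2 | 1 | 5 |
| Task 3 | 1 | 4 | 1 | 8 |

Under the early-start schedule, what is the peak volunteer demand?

7

Early-start schedule: Task 1@1, Task 2@1, Task 3@1.
Load per hour: hour 1: 7, hour 2: 3, hour 3: 3, hour 4: 2, hour 5: 0, hour 6: 0, hour 7: 0, hour 8: 0.
Peak is 7.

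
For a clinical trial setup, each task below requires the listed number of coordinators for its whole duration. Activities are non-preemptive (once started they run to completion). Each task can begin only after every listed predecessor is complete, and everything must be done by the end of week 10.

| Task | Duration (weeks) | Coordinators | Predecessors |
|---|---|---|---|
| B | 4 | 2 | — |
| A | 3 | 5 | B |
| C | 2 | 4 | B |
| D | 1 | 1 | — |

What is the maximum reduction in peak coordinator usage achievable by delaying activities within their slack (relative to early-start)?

4

Early-start peak: w1:3  w2:2  w3:2  w4:2  w5:9  w6:9  w7:5  w8:0  w9:0  w10:0 ⇒ 9.
Leveled (B@1, A@5, C@8, D@1): w1:3  w2:2  w3:2  w4:2  w5:5  w6:5  w7:5  w8:4  w9:4  w10:0 ⇒ 5.
Reduction 9 − 5 = 4.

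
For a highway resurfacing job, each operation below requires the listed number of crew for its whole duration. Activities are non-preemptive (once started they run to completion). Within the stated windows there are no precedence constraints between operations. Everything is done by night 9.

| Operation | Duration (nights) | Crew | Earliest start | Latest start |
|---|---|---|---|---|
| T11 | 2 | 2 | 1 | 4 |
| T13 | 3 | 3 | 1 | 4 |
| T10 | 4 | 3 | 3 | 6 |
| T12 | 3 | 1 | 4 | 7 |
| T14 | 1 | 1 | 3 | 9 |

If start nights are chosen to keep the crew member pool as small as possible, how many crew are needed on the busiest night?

Early-start (T11@1, T13@1, T10@3, T12@4, T14@3) gives peak 7: n1:5  n2:5  n3:7  n4:4  n5:4  n6:4  n7:0  n8:0  n9:0.
Shift T13→3, T10→6.
Schedule T11@1, T13@3, T10@6, T12@4, T14@3: n1:2  n2:2  n3:4  n4:4  n5:4  n6:4  n7:3  n8:3  n9:3 — peak 4.
Total crew member-nights = 29 over 9 nights ⇒ peak ≥ ⌈29/9⌉ = 4, so 4 is optimal.

4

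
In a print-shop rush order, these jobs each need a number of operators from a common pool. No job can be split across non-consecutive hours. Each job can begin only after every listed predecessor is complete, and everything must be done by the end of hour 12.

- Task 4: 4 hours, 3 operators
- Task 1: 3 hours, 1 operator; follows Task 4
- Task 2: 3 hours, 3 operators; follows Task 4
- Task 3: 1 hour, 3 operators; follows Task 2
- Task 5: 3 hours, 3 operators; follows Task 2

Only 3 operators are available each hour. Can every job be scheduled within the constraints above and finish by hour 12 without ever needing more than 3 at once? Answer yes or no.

The minimum achievable peak is 4; 3 < 4, so no feasible schedule stays within the cap.

no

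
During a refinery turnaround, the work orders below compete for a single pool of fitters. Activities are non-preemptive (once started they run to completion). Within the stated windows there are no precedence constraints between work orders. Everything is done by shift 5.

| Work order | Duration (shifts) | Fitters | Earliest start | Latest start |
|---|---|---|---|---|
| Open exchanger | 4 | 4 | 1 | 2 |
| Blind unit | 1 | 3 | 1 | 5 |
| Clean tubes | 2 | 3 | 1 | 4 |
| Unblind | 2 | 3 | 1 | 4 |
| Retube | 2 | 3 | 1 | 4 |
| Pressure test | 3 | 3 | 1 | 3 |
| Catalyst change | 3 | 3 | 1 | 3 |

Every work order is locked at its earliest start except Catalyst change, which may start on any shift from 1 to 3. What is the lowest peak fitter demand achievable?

19

Catalyst change@1: s1:22  s2:19  s3:10  s4:4  s5:0 → peak 22
Catalyst change@2: s1:19  s2:19  s3:10  s4:7  s5:0 → peak 19
Catalyst change@3: s1:19  s2:16  s3:10  s4:7  s5:3 → peak 19
Best is Catalyst change@2, peak 19.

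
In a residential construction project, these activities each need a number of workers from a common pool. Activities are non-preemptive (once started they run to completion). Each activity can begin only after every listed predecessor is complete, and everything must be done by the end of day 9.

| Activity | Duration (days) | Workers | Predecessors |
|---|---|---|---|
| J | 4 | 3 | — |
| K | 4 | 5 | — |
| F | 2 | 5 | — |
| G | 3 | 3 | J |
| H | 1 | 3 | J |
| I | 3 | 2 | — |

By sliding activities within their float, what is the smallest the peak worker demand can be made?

Early-start (J@1, K@1, F@1, G@5, H@5, I@1) gives peak 15: d1:15  d2:15  d3:10  d4:8  d5:6  d6:3  d7:3  d8:0  d9:0.
Shift F→5, H→7, I→7.
Schedule J@1, K@1, F@5, G@5, H@7, I@7: d1:8  d2:8  d3:8  d4:8  d5:8  d6:8  d7:8  d8:2  d9:2 — peak 8.

8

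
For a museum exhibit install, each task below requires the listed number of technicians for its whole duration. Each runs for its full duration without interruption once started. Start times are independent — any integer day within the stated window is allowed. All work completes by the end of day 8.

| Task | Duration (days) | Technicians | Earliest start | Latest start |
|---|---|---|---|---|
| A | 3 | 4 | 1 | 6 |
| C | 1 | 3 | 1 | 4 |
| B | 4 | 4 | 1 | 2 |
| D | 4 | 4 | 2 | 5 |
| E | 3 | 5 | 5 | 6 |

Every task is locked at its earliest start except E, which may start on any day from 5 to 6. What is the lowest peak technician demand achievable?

E@5: d1:11  d2:12  d3:12  d4:8  d5:9  d6:5  d7:5  d8:0 → peak 12
E@6: d1:11  d2:12  d3:12  d4:8  d5:4  d6:5  d7:5  d8:5 → peak 12
Best is E@5, peak 12.

12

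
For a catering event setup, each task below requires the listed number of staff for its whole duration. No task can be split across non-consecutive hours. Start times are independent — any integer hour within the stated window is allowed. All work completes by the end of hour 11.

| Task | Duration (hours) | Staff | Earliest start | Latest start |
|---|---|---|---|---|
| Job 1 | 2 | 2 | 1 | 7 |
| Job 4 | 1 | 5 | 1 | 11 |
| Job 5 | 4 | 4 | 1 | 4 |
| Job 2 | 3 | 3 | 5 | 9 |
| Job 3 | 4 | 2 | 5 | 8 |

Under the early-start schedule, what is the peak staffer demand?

11

Early-start schedule: Job 1@1, Job 4@1, Job 5@1, Job 2@5, Job 3@5.
Load per hour: hour 1: 11, hour 2: 6, hour 3: 4, hour 4: 4, hour 5: 5, hour 6: 5, hour 7: 5, hour 8: 2, hour 9: 0, hour 10: 0, hour 11: 0.
Peak is 11.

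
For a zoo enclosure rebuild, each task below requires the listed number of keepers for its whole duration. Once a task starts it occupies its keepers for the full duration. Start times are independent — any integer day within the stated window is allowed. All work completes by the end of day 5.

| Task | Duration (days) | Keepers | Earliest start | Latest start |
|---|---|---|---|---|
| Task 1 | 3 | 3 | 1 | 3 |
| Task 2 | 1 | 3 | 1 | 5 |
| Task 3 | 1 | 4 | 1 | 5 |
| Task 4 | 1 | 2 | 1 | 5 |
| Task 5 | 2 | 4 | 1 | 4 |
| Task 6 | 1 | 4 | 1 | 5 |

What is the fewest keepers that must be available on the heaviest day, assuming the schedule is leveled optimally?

7

Early-start (Task 1@1, Task 2@1, Task 3@1, Task 4@1, Task 5@1, Task 6@1) gives peak 20: d1:20  d2:7  d3:3  d4:0  d5:0.
Shift Task 3→2, Task 4→4, Task 5→3, Task 6→5.
Schedule Task 1@1, Task 2@1, Task 3@2, Task 4@4, Task 5@3, Task 6@5: d1:6  d2:7  d3:7  d4:6  d5:4 — peak 7.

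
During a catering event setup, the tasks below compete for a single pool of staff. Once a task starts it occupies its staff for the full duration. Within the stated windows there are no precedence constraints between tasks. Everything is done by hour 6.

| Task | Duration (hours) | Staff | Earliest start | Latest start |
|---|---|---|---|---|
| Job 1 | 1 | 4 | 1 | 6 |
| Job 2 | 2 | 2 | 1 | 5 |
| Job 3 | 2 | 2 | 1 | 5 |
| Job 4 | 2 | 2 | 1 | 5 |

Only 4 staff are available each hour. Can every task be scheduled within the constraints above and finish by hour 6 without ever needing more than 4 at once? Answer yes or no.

yes

Schedule Job 1@1, Job 2@2, Job 3@2, Job 4@4: h1:4  h2:4  h3:4  h4:2  h5:2  h6:0 — peak 4 ≤ 4.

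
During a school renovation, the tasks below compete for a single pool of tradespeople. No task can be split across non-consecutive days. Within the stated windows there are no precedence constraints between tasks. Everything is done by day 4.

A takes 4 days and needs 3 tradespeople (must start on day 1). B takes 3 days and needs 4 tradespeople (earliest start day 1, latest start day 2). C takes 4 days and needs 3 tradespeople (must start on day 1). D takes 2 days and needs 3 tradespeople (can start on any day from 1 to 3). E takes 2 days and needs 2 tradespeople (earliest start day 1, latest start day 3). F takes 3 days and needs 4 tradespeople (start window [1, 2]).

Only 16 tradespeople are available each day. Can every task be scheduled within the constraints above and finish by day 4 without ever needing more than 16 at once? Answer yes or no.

The minimum achievable peak is 17; 16 < 17, so no feasible schedule stays within the cap.

no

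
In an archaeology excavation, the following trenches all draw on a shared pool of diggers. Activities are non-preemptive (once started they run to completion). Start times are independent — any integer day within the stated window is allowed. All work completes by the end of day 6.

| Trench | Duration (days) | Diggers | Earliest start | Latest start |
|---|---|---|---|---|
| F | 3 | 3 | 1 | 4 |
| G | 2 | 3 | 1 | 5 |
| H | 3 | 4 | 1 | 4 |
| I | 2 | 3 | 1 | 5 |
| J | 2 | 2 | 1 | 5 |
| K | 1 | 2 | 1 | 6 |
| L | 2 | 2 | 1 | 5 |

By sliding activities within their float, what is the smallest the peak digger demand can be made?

8

Early-start (F@1, G@1, H@1, I@1, J@1, K@1, L@1) gives peak 19: d1:19  d2:17  d3:7  d4:0  d5:0  d6:0.
Shift H→4, I→3, K→3, L→5.
Schedule F@1, G@1, H@4, I@3, J@1, K@3, L@5: d1:8  d2:8  d3:8  d4:7  d5:6  d6:6 — peak 8.
Total digger-days = 43 over 6 days ⇒ peak ≥ ⌈43/6⌉ = 8, so 8 is optimal.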